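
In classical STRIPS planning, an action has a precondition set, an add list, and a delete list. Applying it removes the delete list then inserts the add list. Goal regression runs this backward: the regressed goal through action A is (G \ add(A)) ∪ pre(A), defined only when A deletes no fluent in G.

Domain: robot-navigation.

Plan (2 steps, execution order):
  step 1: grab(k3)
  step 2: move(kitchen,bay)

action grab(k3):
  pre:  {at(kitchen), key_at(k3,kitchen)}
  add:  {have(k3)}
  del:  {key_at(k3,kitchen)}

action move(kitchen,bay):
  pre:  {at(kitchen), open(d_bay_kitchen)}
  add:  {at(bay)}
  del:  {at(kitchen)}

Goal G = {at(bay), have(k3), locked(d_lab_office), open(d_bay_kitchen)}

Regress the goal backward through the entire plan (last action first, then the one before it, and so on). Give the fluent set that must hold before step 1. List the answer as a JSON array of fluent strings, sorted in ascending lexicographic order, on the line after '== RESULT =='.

Work backward from the goal:
  through step 2 (move(kitchen,bay)): drop {at(bay)}, keep {have(k3), locked(d_lab_office), open(d_bay_kitchen)}, require {at(kitchen), open(d_bay_kitchen)}
    → {at(kitchen), have(k3), locked(d_lab_office), open(d_bay_kitchen)}
  through step 1 (grab(k3)): drop {have(k3)}, keep {at(kitchen), locked(d_lab_office), open(d_bay_kitchen)}, require {at(kitchen), key_at(k3,kitchen)}
    → {at(kitchen), key_at(k3,kitchen), locked(d_lab_office), open(d_bay_kitchen)}

== RESULT ==
["at(kitchen)", "key_at(k3,kitchen)", "locked(d_lab_office)", "open(d_bay_kitchen)"]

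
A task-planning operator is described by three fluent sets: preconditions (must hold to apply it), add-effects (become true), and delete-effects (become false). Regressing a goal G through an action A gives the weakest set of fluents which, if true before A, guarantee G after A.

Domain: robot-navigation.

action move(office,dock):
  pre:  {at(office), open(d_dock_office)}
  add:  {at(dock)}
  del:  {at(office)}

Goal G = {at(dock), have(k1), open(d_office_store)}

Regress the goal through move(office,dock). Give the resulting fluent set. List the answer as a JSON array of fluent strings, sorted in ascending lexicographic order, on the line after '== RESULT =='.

Compute (G \ add) ∪ pre:
  G ∩ del = {}  (empty — regression defined)
  G \ add = {at(dock), have(k1), open(d_office_store)} \ {at(dock)} = {have(k1), open(d_office_store)}
  ∪ pre   = {have(k1), open(d_office_store)} ∪ {at(office), open(d_dock_office)}
          = {at(office), have(k1), open(d_dock_office), open(d_office_store)}

== RESULT ==
["at(office)", "have(k1)", "open(d_dock_office)", "open(d_office_store)"]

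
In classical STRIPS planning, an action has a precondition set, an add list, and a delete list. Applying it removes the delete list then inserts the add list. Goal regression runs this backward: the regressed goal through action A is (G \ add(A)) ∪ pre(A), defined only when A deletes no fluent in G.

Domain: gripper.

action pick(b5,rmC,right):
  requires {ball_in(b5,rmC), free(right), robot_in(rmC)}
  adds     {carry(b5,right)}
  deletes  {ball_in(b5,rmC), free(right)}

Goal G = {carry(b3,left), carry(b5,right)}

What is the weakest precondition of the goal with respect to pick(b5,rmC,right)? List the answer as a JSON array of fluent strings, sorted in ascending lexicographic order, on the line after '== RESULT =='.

Compute (G \ add) ∪ pre:
  G ∩ del = {}  (empty — regression defined)
  G \ add = {carry(b3,left), carry(b5,right)} \ {carry(b5,right)} = {carry(b3,left)}
  ∪ pre   = {carry(b3,left)} ∪ {ball_in(b5,rmC), free(right), robot_in(rmC)}
          = {ball_in(b5,rmC), carry(b3,left), free(right), robot_in(rmC)}

== RESULT ==
["ball_in(b5,rmC)", "carry(b3,left)", "free(right)", "robot_in(rmC)"]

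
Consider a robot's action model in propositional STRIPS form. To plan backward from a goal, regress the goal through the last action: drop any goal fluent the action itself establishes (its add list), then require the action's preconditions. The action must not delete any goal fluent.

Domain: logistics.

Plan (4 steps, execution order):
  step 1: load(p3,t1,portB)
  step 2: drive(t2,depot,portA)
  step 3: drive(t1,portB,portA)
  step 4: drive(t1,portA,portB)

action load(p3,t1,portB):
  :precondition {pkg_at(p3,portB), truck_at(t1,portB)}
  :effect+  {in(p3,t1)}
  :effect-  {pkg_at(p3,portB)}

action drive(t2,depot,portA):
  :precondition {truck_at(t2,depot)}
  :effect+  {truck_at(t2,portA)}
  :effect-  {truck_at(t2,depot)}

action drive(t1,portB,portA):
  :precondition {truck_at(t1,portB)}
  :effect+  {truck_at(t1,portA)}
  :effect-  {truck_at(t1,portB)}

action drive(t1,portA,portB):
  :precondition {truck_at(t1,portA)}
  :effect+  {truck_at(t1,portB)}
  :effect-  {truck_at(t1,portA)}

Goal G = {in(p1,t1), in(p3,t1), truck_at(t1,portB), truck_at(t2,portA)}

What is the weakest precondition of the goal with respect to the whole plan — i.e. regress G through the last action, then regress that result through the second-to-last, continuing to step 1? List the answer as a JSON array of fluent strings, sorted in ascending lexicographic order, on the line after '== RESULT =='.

Regress step by step:
  through step 4 (drive(t1,portA,portB)): drop {truck_at(t1,portB)}, keep {in(p1,t1), in(p3,t1), truck_at(t2,portA)}, require {truck_at(t1,portA)}
    → {in(p1,t1), in(p3,t1), truck_at(t1,portA), truck_at(t2,portA)}
  through step 3 (drive(t1,portB,portA)): drop {truck_at(t1,portA)}, keep {in(p1,t1), in(p3,t1), truck_at(t2,portA)}, require {truck_at(t1,portB)}
    → {in(p1,t1), in(p3,t1), truck_at(t1,portB), truck_at(t2,portA)}
  through step 2 (drive(t2,depot,portA)): drop {truck_at(t2,portA)}, keep {in(p1,t1), in(p3,t1), truck_at(t1,portB)}, require {truck_at(t2,depot)}
    → {in(p1,t1), in(p3,t1), truck_at(t1,portB), truck_at(t2,depot)}
  through step 1 (load(p3,t1,portB)): drop {in(p3,t1)}, keep {in(p1,t1), truck_at(t1,portB), truck_at(t2,depot)}, require {pkg_at(p3,portB), truck_at(t1,portB)}
    → {in(p1,t1), pkg_at(p3,portB), truck_at(t1,portB), truck_at(t2,depot)}

== RESULT ==
["in(p1,t1)", "pkg_at(p3,portB)", "truck_at(t1,portB)", "truck_at(t2,depot)"]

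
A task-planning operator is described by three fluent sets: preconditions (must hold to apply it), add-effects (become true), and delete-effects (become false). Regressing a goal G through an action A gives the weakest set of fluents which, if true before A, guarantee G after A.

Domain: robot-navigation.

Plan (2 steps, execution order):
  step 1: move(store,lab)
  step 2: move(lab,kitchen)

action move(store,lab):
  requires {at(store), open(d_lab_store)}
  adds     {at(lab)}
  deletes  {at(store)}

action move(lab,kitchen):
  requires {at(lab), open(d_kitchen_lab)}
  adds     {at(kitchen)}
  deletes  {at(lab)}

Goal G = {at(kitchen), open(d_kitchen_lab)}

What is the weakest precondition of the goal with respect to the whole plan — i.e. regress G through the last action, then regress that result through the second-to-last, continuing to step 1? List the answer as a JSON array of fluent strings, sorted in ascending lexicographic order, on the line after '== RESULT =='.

Regress step by step:
  through step 2 (move(lab,kitchen)): drop {at(kitchen)}, keep {open(d_kitchen_lab)}, require {at(lab), open(d_kitchen_lab)}
    → {at(lab), open(d_kitchen_lab)}
  through step 1 (move(store,lab)): drop {at(lab)}, keep {open(d_kitchen_lab)}, require {at(store), open(d_lab_store)}
    → {at(store), open(d_kitchen_lab), open(d_lab_store)}

== RESULT ==
["at(store)", "open(d_kitchen_lab)", "open(d_lab_store)"]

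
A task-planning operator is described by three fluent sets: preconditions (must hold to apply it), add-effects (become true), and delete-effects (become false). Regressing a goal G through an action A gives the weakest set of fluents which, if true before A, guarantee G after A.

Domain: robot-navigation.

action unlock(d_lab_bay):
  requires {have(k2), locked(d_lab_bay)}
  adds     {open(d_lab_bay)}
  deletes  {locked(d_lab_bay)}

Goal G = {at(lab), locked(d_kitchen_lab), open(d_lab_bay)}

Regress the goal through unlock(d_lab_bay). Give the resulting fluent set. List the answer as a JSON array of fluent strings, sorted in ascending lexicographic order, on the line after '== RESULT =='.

Regress:
  G ∩ del = {}  (empty — regression defined)
  G \ add = {at(lab), locked(d_kitchen_lab), open(d_lab_bay)} \ {open(d_lab_bay)} = {at(lab), locked(d_kitchen_lab)}
  ∪ pre   = {at(lab), locked(d_kitchen_lab)} ∪ {have(k2), locked(d_lab_bay)}
          = {at(lab), have(k2), locked(d_kitchen_lab), locked(d_lab_bay)}

== RESULT ==
["at(lab)", "have(k2)", "locked(d_kitchen_lab)", "locked(d_lab_bay)"]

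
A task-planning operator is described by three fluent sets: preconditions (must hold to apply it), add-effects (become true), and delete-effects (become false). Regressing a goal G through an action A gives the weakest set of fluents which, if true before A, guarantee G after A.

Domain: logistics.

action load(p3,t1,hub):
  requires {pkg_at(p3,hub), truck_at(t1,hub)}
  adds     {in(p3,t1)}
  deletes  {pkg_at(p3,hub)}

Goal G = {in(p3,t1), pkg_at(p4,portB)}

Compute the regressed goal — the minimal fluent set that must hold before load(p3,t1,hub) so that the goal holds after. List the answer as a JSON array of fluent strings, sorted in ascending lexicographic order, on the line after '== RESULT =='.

Compute (G \ add) ∪ pre:
  G ∩ del = {}  (empty — regression defined)
  G \ add = {in(p3,t1), pkg_at(p4,portB)} \ {in(p3,t1)} = {pkg_at(p4,portB)}
  ∪ pre   = {pkg_at(p4,portB)} ∪ {pkg_at(p3,hub), truck_at(t1,hub)}
          = {pkg_at(p3,hub), pkg_at(p4,portB), truck_at(t1,hub)}

== RESULT ==
["pkg_at(p3,hub)", "pkg_at(p4,portB)", "truck_at(t1,hub)"]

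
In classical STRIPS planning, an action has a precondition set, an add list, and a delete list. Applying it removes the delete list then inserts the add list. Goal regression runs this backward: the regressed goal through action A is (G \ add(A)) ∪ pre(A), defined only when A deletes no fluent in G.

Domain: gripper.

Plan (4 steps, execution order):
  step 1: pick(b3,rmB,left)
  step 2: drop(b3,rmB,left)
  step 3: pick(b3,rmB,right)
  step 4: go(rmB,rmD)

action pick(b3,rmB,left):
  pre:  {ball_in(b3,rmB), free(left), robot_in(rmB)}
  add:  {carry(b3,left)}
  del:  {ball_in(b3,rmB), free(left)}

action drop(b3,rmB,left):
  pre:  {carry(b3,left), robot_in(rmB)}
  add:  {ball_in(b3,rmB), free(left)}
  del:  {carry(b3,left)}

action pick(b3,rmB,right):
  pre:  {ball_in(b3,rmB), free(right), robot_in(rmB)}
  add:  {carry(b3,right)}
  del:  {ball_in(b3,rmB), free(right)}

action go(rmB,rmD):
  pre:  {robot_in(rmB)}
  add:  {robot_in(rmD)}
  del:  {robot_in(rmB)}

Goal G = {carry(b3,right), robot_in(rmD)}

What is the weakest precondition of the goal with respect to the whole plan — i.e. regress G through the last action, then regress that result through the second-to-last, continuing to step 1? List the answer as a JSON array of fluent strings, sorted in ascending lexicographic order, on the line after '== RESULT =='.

Work backward from the goal:
  through step 4 (go(rmB,rmD)): drop {robot_in(rmD)}, keep {carry(b3,right)}, require {robot_in(rmB)}
    → {carry(b3,right), robot_in(rmB)}
  through step 3 (pick(b3,rmB,right)): drop {carry(b3,right)}, keep {robot_in(rmB)}, require {ball_in(b3,rmB), free(right), robot_in(rmB)}
    → {ball_in(b3,rmB), free(right), robot_in(rmB)}
  through step 2 (drop(b3,rmB,left)): drop {ball_in(b3,rmB)}, keep {free(right), robot_in(rmB)}, require {carry(b3,left), robot_in(rmB)}
    → {carry(b3,left), free(right), robot_in(rmB)}
  through step 1 (pick(b3,rmB,left)): drop {carry(b3,left)}, keep {free(right), robot_in(rmB)}, require {ball_in(b3,rmB), free(left), robot_in(rmB)}
    → {ball_in(b3,rmB), free(left), free(right), robot_in(rmB)}

== RESULT ==
["ball_in(b3,rmB)", "free(left)", "free(right)", "robot_in(rmB)"]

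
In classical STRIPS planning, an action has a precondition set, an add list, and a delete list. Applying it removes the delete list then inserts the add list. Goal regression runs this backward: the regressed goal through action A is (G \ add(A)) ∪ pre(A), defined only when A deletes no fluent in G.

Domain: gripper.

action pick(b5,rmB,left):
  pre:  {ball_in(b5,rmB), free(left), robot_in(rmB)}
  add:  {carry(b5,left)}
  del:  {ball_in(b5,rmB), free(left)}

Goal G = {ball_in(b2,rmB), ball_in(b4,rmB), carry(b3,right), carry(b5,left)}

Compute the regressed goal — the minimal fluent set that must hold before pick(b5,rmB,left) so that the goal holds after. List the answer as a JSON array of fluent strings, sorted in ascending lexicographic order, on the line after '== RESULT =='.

Compute (G \ add) ∪ pre:
  G ∩ del = {}  (empty — regression defined)
  G \ add = {ball_in(b2,rmB), ball_in(b4,rmB), carry(b3,right), carry(b5,left)} \ {carry(b5,left)} = {ball_in(b2,rmB), ball_in(b4,rmB), carry(b3,right)}
  ∪ pre   = {ball_in(b2,rmB), ball_in(b4,rmB), carry(b3,right)} ∪ {ball_in(b5,rmB), free(left), robot_in(rmB)}
          = {ball_in(b2,rmB), ball_in(b4,rmB), ball_in(b5,rmB), carry(b3,right), free(left), robot_in(rmB)}

== RESULT ==
["ball_in(b2,rmB)", "ball_in(b4,rmB)", "ball_in(b5,rmB)", "carry(b3,right)", "free(left)", "robot_in(rmB)"]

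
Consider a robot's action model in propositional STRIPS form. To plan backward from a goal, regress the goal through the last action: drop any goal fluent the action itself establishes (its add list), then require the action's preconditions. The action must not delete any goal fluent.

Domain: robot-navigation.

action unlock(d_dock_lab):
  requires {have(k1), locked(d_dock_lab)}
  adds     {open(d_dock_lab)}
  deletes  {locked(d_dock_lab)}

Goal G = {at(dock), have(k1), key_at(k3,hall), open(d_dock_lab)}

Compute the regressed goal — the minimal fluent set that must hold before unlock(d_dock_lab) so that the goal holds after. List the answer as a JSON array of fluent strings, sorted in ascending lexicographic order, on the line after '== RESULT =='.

Compute (G \ add) ∪ pre:
  G ∩ del = {}  (empty — regression defined)
  G \ add = {at(dock), have(k1), key_at(k3,hall), open(d_dock_lab)} \ {open(d_dock_lab)} = {at(dock), have(k1), key_at(k3,hall)}
  ∪ pre   = {at(dock), have(k1), key_at(k3,hall)} ∪ {have(k1), locked(d_dock_lab)}
          = {at(dock), have(k1), key_at(k3,hall), locked(d_dock_lab)}

== RESULT ==
["at(dock)", "have(k1)", "key_at(k3,hall)", "locked(d_dock_lab)"]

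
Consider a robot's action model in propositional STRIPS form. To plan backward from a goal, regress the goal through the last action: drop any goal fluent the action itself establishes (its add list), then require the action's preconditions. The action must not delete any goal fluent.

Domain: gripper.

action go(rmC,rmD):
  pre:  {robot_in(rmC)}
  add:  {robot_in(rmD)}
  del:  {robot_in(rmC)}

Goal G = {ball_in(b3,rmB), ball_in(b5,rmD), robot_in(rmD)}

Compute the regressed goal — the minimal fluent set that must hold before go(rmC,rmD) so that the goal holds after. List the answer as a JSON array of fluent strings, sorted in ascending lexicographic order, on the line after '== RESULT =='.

Compute (G \ add) ∪ pre:
  G ∩ del = {}  (empty — regression defined)
  G \ add = {ball_in(b3,rmB), ball_in(b5,rmD), robot_in(rmD)} \ {robot_in(rmD)} = {ball_in(b3,rmB), ball_in(b5,rmD)}
  ∪ pre   = {ball_in(b3,rmB), ball_in(b5,rmD)} ∪ {robot_in(rmC)}
          = {ball_in(b3,rmB), ball_in(b5,rmD), robot_in(rmC)}

== RESULT ==
["ball_in(b3,rmB)", "ball_in(b5,rmD)", "robot_in(rmC)"]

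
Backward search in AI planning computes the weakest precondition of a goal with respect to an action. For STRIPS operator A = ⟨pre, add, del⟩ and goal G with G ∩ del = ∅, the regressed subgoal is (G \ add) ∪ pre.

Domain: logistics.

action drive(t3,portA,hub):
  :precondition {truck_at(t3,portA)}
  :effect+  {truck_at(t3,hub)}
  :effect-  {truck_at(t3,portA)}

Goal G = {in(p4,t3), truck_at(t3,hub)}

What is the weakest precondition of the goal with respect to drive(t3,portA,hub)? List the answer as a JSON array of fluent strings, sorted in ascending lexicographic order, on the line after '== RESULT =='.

Compute (G \ add) ∪ pre:
  G ∩ del = {}  (empty — regression defined)
  G \ add = {in(p4,t3), truck_at(t3,hub)} \ {truck_at(t3,hub)} = {in(p4,t3)}
  ∪ pre   = {in(p4,t3)} ∪ {truck_at(t3,portA)}
          = {in(p4,t3), truck_at(t3,portA)}

== RESULT ==
["in(p4,t3)", "truck_at(t3,portA)"]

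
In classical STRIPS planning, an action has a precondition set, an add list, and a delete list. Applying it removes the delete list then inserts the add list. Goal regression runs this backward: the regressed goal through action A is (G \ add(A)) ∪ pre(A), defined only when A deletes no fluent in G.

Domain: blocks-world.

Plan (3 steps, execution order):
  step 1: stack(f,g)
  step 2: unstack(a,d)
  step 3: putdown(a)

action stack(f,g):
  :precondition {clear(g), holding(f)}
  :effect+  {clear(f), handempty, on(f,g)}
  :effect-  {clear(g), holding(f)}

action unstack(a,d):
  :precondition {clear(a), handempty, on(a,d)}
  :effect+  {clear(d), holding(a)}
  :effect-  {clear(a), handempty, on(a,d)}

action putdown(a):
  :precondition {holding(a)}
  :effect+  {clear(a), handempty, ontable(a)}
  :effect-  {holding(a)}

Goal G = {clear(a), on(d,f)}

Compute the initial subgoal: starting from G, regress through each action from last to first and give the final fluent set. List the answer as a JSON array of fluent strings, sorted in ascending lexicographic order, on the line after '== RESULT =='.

Regress step by step:
  through step 3 (putdown(a)): drop {clear(a)}, keep {on(d,f)}, require {holding(a)}
    → {holding(a), on(d,f)}
  through step 2 (unstack(a,d)): drop {holding(a)}, keep {on(d,f)}, require {clear(a), handempty, on(a,d)}
    → {clear(a), handempty, on(a,d), on(d,f)}
  through step 1 (stack(f,g)): drop {handempty}, keep {clear(a), on(a,d), on(d,f)}, require {clear(g), holding(f)}
    → {clear(a), clear(g), holding(f), on(a,d), on(d,f)}

== RESULT ==
["clear(a)", "clear(g)", "holding(f)", "on(a,d)", "on(d,f)"]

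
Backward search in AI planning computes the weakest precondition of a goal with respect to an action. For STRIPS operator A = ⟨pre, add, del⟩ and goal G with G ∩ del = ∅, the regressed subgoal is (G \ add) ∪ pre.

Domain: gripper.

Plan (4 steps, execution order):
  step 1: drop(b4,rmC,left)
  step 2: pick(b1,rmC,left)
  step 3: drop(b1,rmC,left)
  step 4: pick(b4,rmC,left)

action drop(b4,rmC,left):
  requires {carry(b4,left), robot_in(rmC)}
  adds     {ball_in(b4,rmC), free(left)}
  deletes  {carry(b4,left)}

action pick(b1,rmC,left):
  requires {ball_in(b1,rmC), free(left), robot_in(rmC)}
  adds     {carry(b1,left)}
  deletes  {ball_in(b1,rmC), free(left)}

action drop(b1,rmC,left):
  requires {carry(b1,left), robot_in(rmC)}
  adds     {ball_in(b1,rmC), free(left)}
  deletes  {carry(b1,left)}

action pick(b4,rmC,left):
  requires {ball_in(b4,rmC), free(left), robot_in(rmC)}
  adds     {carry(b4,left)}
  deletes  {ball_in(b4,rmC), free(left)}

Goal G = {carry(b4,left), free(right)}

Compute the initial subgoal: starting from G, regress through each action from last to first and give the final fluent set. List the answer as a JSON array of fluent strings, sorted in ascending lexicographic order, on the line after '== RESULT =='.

Work backward from the goal:
  through step 4 (pick(b4,rmC,left)): drop {carry(b4,left)}, keep {free(right)}, require {ball_in(b4,rmC), free(left), robot_in(rmC)}
    → {ball_in(b4,rmC), free(left), free(right), robot_in(rmC)}
  through step 3 (drop(b1,rmC,left)): drop {free(left)}, keep {ball_in(b4,rmC), free(right), robot_in(rmC)}, require {carry(b1,left), robot_in(rmC)}
    → {ball_in(b4,rmC), carry(b1,left), free(right), robot_in(rmC)}
  through step 2 (pick(b1,rmC,left)): drop {carry(b1,left)}, keep {ball_in(b4,rmC), free(right), robot_in(rmC)}, require {ball_in(b1,rmC), free(left), robot_in(rmC)}
    → {ball_in(b1,rmC), ball_in(b4,rmC), free(left), free(right), robot_in(rmC)}
  through step 1 (drop(b4,rmC,left)): drop {ball_in(b4,rmC), free(left)}, keep {ball_in(b1,rmC), free(right), robot_in(rmC)}, require {carry(b4,left), robot_in(rmC)}
    → {ball_in(b1,rmC), carry(b4,left), free(right), robot_in(rmC)}

== RESULT ==
["ball_in(b1,rmC)", "carry(b4,left)", "free(right)", "robot_in(rmC)"]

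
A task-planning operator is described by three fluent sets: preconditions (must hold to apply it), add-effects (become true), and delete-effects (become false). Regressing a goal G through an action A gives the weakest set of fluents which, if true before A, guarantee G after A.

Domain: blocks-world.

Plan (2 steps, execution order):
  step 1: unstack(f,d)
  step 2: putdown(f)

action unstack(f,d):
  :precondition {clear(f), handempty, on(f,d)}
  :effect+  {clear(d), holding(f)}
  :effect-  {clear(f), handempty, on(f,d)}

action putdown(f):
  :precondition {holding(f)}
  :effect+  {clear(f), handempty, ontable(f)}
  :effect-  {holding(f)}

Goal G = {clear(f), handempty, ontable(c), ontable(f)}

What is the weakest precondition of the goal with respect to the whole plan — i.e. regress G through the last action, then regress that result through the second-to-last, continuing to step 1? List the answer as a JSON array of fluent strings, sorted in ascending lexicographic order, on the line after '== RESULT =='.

Regress step by step:
  through step 2 (putdown(f)): drop {clear(f), handempty, ontable(f)}, keep {ontable(c)}, require {holding(f)}
    → {holding(f), ontable(c)}
  through step 1 (unstack(f,d)): drop {holding(f)}, keep {ontable(c)}, require {clear(f), handempty, on(f,d)}
    → {clear(f), handempty, on(f,d), ontable(c)}

== RESULT ==
["clear(f)", "handempty", "on(f,d)", "ontable(c)"]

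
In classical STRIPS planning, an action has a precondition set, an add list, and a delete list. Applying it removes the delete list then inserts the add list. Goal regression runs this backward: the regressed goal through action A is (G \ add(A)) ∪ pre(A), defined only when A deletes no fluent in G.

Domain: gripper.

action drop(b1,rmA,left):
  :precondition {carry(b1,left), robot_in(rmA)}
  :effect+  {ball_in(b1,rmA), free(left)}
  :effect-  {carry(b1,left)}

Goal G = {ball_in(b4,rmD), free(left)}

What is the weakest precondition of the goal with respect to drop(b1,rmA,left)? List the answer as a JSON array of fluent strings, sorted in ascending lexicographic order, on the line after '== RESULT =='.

Compute (G \ add) ∪ pre:
  G ∩ del = {}  (empty — regression defined)
  G \ add = {ball_in(b4,rmD), free(left)} \ {ball_in(b1,rmA), free(left)} = {ball_in(b4,rmD)}
  ∪ pre   = {ball_in(b4,rmD)} ∪ {carry(b1,left), robot_in(rmA)}
          = {ball_in(b4,rmD), carry(b1,left), robot_in(rmA)}

== RESULT ==
["ball_in(b4,rmD)", "carry(b1,left)", "robot_in(rmA)"]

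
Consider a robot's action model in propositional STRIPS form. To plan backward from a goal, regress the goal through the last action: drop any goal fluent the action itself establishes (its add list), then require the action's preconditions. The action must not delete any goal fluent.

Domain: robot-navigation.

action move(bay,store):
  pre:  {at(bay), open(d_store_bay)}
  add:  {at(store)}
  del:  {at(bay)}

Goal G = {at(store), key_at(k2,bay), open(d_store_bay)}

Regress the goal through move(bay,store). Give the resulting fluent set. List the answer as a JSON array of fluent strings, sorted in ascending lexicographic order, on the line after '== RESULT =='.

Compute (G \ add) ∪ pre:
  G ∩ del = {}  (empty — regression defined)
  G \ add = {at(store), key_at(k2,bay), open(d_store_bay)} \ {at(store)} = {key_at(k2,bay), open(d_store_bay)}
  ∪ pre   = {key_at(k2,bay), open(d_store_bay)} ∪ {at(bay), open(d_store_bay)}
          = {at(bay), key_at(k2,bay), open(d_store_bay)}

== RESULT ==
["at(bay)", "key_at(k2,bay)", "open(d_store_bay)"]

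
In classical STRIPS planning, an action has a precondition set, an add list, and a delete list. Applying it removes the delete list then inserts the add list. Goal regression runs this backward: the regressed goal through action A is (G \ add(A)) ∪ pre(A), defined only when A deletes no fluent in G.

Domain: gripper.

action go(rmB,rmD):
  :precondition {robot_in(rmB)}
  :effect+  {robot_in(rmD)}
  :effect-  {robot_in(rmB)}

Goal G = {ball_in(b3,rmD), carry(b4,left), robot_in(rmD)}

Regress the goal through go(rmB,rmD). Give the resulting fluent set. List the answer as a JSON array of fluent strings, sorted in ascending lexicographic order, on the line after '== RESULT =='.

Regress:
  G ∩ del = {}  (empty — regression defined)
  G \ add = {ball_in(b3,rmD), carry(b4,left), robot_in(rmD)} \ {robot_in(rmD)} = {ball_in(b3,rmD), carry(b4,left)}
  ∪ pre   = {ball_in(b3,rmD), carry(b4,left)} ∪ {robot_in(rmB)}
          = {ball_in(b3,rmD), carry(b4,left), robot_in(rmB)}

== RESULT ==
["ball_in(b3,rmD)", "carry(b4,left)", "robot_in(rmB)"]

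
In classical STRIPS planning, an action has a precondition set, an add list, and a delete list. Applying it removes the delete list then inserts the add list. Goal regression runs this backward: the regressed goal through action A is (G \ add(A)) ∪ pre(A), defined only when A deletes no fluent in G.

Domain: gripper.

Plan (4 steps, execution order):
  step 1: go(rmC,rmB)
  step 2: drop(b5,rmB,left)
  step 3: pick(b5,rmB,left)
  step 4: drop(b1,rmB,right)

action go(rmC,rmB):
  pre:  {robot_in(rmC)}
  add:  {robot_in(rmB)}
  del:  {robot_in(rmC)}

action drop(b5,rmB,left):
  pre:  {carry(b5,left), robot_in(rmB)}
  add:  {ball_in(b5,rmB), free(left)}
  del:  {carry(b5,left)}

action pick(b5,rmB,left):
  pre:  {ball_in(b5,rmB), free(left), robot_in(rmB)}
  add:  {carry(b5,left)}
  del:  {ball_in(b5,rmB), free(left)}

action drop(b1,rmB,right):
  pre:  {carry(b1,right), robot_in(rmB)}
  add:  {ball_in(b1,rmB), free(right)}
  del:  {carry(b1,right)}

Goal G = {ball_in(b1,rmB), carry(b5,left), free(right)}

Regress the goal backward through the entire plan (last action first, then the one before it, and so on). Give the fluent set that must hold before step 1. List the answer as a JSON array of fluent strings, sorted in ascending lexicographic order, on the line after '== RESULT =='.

Work backward from the goal:
  through step 4 (drop(b1,rmB,right)): drop {ball_in(b1,rmB), free(right)}, keep {carry(b5,left)}, require {carry(b1,right), robot_in(rmB)}
    → {carry(b1,right), carry(b5,left), robot_in(rmB)}
  through step 3 (pick(b5,rmB,left)): drop {carry(b5,left)}, keep {carry(b1,right), robot_in(rmB)}, require {ball_in(b5,rmB), free(left), robot_in(rmB)}
    → {ball_in(b5,rmB), carry(b1,right), free(left), robot_in(rmB)}
  through step 2 (drop(b5,rmB,left)): drop {ball_in(b5,rmB), free(left)}, keep {carry(b1,right), robot_in(rmB)}, require {carry(b5,left), robot_in(rmB)}
    → {carry(b1,right), carry(b5,left), robot_in(rmB)}
  through step 1 (go(rmC,rmB)): drop {robot_in(rmB)}, keep {carry(b1,right), carry(b5,left)}, require {robot_in(rmC)}
    → {carry(b1,right), carry(b5,left), robot_in(rmC)}

== RESULT ==
["carry(b1,right)", "carry(b5,left)", "robot_in(rmC)"]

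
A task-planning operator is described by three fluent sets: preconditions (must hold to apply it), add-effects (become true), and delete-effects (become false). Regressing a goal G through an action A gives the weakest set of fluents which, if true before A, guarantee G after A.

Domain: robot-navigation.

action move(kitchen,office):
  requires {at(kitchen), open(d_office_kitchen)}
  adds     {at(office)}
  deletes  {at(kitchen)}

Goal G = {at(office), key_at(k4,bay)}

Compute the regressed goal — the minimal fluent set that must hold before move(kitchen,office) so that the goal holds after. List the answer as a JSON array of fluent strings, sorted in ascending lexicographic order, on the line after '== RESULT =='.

Compute (G \ add) ∪ pre:
  G ∩ del = {}  (empty — regression defined)
  G \ add = {at(office), key_at(k4,bay)} \ {at(office)} = {key_at(k4,bay)}
  ∪ pre   = {key_at(k4,bay)} ∪ {at(kitchen), open(d_office_kitchen)}
          = {at(kitchen), key_at(k4,bay), open(d_office_kitchen)}

== RESULT ==
["at(kitchen)", "key_at(k4,bay)", "open(d_office_kitchen)"]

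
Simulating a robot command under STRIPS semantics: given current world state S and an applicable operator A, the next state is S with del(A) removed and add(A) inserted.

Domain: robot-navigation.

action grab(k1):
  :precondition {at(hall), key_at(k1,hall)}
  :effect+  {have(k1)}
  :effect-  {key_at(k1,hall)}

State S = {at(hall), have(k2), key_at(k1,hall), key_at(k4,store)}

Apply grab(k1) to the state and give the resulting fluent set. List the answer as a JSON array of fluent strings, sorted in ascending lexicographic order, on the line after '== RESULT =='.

Progress:
  pre ⊆ S: {at(hall), key_at(k1,hall)} ⊆ S  — applicable
  S \ del = {at(hall), have(k2), key_at(k4,store)}
  ∪ add   = {at(hall), have(k1), have(k2), key_at(k4,store)}

== RESULT ==
["at(hall)", "have(k1)", "have(k2)", "key_at(k4,store)"]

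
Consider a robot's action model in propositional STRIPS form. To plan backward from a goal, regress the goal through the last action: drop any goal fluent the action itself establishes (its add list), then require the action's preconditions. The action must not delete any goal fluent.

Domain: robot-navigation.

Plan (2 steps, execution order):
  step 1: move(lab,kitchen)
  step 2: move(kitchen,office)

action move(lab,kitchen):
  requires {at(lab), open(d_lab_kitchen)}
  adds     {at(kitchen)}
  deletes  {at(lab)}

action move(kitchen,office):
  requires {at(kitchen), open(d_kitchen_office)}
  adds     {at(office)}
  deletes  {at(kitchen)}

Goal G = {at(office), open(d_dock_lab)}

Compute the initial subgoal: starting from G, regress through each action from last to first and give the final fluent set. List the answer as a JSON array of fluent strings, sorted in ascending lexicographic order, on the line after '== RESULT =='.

Work backward from the goal:
  through step 2 (move(kitchen,office)): drop {at(office)}, keep {open(d_dock_lab)}, require {at(kitchen), open(d_kitchen_office)}
    → {at(kitchen), open(d_dock_lab), open(d_kitchen_office)}
  through step 1 (move(lab,kitchen)): drop {at(kitchen)}, keep {open(d_dock_lab), open(d_kitchen_office)}, require {at(lab), open(d_lab_kitchen)}
    → {at(lab), open(d_dock_lab), open(d_kitchen_office), open(d_lab_kitchen)}

== RESULT ==
["at(lab)", "open(d_dock_lab)", "open(d_kitchen_office)", "open(d_lab_kitchen)"]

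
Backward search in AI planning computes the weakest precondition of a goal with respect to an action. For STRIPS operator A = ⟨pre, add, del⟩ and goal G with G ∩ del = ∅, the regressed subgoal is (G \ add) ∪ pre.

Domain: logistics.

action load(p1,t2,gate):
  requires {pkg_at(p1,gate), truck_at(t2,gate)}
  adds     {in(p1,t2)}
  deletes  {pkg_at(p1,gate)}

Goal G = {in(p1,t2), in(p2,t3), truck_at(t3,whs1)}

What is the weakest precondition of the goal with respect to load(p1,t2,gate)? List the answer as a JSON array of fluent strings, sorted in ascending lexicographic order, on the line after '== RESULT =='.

Compute (G \ add) ∪ pre:
  G ∩ del = {}  (empty — regression defined)
  G \ add = {in(p1,t2), in(p2,t3), truck_at(t3,whs1)} \ {in(p1,t2)} = {in(p2,t3), truck_at(t3,whs1)}
  ∪ pre   = {in(p2,t3), truck_at(t3,whs1)} ∪ {pkg_at(p1,gate), truck_at(t2,gate)}
          = {in(p2,t3), pkg_at(p1,gate), truck_at(t2,gate), truck_at(t3,whs1)}

== RESULT ==
["in(p2,t3)", "pkg_at(p1,gate)", "truck_at(t2,gate)", "truck_at(t3,whs1)"]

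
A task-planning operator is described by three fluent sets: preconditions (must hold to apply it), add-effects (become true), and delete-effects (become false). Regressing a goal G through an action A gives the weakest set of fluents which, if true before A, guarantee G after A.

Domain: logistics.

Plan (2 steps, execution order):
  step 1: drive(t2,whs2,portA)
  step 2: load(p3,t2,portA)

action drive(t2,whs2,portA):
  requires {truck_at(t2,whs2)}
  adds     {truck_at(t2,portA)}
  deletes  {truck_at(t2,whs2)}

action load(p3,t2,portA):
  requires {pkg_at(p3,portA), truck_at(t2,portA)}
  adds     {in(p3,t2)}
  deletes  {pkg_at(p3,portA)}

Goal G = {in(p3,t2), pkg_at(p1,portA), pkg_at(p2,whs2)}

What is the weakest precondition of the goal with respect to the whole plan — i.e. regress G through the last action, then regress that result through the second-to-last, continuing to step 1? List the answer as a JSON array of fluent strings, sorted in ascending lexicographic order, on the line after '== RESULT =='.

Work backward from the goal:
  through step 2 (load(p3,t2,portA)): drop {in(p3,t2)}, keep {pkg_at(p1,portA), pkg_at(p2,whs2)}, require {pkg_at(p3,portA), truck_at(t2,portA)}
    → {pkg_at(p1,portA), pkg_at(p2,whs2), pkg_at(p3,portA), truck_at(t2,portA)}
  through step 1 (drive(t2,whs2,portA)): drop {truck_at(t2,portA)}, keep {pkg_at(p1,portA), pkg_at(p2,whs2), pkg_at(p3,portA)}, require {truck_at(t2,whs2)}
    → {pkg_at(p1,portA), pkg_at(p2,whs2), pkg_at(p3,portA), truck_at(t2,whs2)}

== RESULT ==
["pkg_at(p1,portA)", "pkg_at(p2,whs2)", "pkg_at(p3,portA)", "truck_at(t2,whs2)"]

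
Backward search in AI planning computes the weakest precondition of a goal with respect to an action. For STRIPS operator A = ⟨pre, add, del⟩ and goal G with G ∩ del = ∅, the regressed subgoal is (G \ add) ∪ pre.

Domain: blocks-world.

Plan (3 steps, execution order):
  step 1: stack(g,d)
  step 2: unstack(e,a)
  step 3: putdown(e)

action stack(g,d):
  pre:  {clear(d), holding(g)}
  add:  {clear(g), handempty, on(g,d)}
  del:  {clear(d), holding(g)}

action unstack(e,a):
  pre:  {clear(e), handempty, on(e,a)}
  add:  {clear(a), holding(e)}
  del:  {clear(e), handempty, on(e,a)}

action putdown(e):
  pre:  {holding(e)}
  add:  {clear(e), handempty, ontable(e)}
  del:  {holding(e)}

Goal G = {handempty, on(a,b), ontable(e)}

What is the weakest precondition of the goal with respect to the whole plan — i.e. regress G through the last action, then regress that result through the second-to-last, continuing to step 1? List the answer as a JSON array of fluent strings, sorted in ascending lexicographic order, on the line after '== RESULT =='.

Work backward from the goal:
  through step 3 (putdown(e)): drop {handempty, ontable(e)}, keep {on(a,b)}, require {holding(e)}
    → {holding(e), on(a,b)}
  through step 2 (unstack(e,a)): drop {holding(e)}, keep {on(a,b)}, require {clear(e), handempty, on(e,a)}
    → {clear(e), handempty, on(a,b), on(e,a)}
  through step 1 (stack(g,d)): drop {handempty}, keep {clear(e), on(a,b), on(e,a)}, require {clear(d), holding(g)}
    → {clear(d), clear(e), holding(g), on(a,b), on(e,a)}

== RESULT ==
["clear(d)", "clear(e)", "holding(g)", "on(a,b)", "on(e,a)"]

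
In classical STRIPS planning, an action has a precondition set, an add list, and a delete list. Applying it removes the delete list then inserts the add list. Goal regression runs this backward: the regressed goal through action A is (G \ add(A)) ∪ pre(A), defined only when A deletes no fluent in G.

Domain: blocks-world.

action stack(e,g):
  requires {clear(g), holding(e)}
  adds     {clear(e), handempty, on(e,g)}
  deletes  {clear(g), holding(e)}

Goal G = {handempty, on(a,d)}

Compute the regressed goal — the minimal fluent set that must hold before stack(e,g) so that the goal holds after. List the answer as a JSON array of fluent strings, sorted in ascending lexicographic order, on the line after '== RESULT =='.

Regress:
  G ∩ del = {}  (empty — regression defined)
  G \ add = {handempty, on(a,d)} \ {clear(e), handempty, on(e,g)} = {on(a,d)}
  ∪ pre   = {on(a,d)} ∪ {clear(g), holding(e)}
          = {clear(g), holding(e), on(a,d)}

== RESULT ==
["clear(g)", "holding(e)", "on(a,d)"]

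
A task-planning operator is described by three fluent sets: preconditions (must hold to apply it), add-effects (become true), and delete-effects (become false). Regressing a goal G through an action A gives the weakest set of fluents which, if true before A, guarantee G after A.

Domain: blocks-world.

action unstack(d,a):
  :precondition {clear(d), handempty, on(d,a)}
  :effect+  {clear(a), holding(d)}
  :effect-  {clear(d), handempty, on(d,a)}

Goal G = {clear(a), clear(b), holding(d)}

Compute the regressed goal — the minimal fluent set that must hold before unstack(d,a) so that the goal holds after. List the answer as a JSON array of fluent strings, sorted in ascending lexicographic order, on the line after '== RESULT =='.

Compute (G \ add) ∪ pre:
  G ∩ del = {}  (empty — regression defined)
  G \ add = {clear(a), clear(b), holding(d)} \ {clear(a), holding(d)} = {clear(b)}
  ∪ pre   = {clear(b)} ∪ {clear(d), handempty, on(d,a)}
          = {clear(b), clear(d), handempty, on(d,a)}

== RESULT ==
["clear(b)", "clear(d)", "handempty", "on(d,a)"]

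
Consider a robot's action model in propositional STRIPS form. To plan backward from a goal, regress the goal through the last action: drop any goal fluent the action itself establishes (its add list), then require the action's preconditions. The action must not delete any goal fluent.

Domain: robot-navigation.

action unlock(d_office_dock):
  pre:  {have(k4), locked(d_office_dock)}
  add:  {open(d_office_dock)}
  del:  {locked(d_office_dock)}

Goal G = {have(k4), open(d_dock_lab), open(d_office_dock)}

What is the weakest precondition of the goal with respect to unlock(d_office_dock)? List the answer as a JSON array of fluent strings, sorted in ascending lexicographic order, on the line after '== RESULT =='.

Regress:
  G ∩ del = {}  (empty — regression defined)
  G \ add = {have(k4), open(d_dock_lab), open(d_office_dock)} \ {open(d_office_dock)} = {have(k4), open(d_dock_lab)}
  ∪ pre   = {have(k4), open(d_dock_lab)} ∪ {have(k4), locked(d_office_dock)}
          = {have(k4), locked(d_office_dock), open(d_dock_lab)}

== RESULT ==
["have(k4)", "locked(d_office_dock)", "open(d_dock_lab)"]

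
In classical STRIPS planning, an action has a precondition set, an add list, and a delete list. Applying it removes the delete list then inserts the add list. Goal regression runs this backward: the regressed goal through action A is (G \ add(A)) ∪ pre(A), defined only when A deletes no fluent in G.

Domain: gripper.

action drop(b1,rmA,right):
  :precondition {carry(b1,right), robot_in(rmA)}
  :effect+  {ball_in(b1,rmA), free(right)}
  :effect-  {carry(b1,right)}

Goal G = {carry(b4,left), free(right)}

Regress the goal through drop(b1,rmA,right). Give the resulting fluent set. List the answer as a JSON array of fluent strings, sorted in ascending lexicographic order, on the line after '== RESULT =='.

Compute (G \ add) ∪ pre:
  G ∩ del = {}  (empty — regression defined)
  G \ add = {carry(b4,left), free(right)} \ {ball_in(b1,rmA), free(right)} = {carry(b4,left)}
  ∪ pre   = {carry(b4,left)} ∪ {carry(b1,right), robot_in(rmA)}
          = {carry(b1,right), carry(b4,left), robot_in(rmA)}

== RESULT ==
["carry(b1,right)", "carry(b4,left)", "robot_in(rmA)"]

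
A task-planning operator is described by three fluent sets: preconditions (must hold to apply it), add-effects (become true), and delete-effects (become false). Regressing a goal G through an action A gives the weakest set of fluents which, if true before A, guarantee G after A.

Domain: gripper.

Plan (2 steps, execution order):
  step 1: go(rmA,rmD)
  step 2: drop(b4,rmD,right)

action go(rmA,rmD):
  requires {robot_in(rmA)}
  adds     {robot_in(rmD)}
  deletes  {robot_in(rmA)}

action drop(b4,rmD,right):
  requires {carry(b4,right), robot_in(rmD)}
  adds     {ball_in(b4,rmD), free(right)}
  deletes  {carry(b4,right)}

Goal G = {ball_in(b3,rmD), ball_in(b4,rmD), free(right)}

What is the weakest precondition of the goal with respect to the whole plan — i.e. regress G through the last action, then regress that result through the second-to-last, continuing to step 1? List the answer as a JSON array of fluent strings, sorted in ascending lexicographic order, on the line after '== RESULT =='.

Regress step by step:
  through step 2 (drop(b4,rmD,right)): drop {ball_in(b4,rmD), free(right)}, keep {ball_in(b3,rmD)}, require {carry(b4,right), robot_in(rmD)}
    → {ball_in(b3,rmD), carry(b4,right), robot_in(rmD)}
  through step 1 (go(rmA,rmD)): drop {robot_in(rmD)}, keep {ball_in(b3,rmD), carry(b4,right)}, require {robot_in(rmA)}
    → {ball_in(b3,rmD), carry(b4,right), robot_in(rmA)}

== RESULT ==
["ball_in(b3,rmD)", "carry(b4,right)", "robot_in(rmA)"]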